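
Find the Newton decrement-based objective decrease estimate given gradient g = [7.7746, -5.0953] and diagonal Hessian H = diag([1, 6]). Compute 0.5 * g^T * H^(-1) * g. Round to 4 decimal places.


Step 1: H is diagonal, so H^(-1) * g = [7.7746, -0.8492].
Step 2: g^T H^(-1) g = sum_i g_i^2 / H_ii
  = (7.7746)^2/1 + (-5.0953)^2/6
  = 60.4444 + 4.327 = 64.7714
Step 3: Objective decrease = 0.5 * g^T H^(-1) g = 32.3857


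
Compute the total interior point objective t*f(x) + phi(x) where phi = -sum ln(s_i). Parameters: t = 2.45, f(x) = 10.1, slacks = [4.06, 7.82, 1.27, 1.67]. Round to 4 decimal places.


Step 1: Compute log-barrier.
ln values: [1.4012, 2.0567, 0.239, 0.5128]
phi = -(1.4012 + 2.0567 + 0.239 + 0.5128) = -4.2097
Step 2: Compute augmented objective.
t*f(x) = 2.45*10.1 = 24.745
Total = 24.745 - 4.2097 = 20.5353


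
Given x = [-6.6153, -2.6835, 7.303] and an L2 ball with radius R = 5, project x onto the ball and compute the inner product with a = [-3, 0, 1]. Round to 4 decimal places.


Step 1: Compute ||x|| (intermediates to 6 decimals).
||x|| = sqrt((-6.6153)^2 + (-2.6835)^2 + 7.303^2) = 10.212599
Step 2: Project.
Since ||x|| > R, scale = R/||x|| = 5/10.212599 = 0.489591, proj(x) = scale * x
proj(x) = [-3.238791, -1.313817, 3.575483]
Step 3: Dot product.
a^T * proj(x) = -3*(-3.238791) + 0*(-1.313817) + 1*3.575483 = 13.2919


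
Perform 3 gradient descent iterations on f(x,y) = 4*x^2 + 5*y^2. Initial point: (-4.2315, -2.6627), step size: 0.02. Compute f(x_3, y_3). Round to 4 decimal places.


Gradient descent on f(x,y) = 4*x^2 + 5*y^2.
Starting point: (-4.2315, -2.6627), alpha = 0.02
Step 1: grad_x = 2*4*-4.2315 = -33.852, grad_y = 2*5*-2.6627 = -26.627
  x_1 = -4.2315 - 0.02*-33.852 = -3.5545
  y_1 = -2.6627 - 0.02*-26.627 = -2.1302
Step 2: grad_x = 2*4*-3.5545 = -28.4357, grad_y = 2*5*-2.1302 = -21.3016
  x_2 = -3.5545 - 0.02*-28.4357 = -2.9857
  y_2 = -2.1302 - 0.02*-21.3016 = -1.7041
Step 3: grad_x = 2*4*-2.9857 = -23.886, grad_y = 2*5*-1.7041 = -17.0413
  x_3 = -2.9857 - 0.02*-23.886 = -2.508
  y_3 = -1.7041 - 0.02*-17.0413 = -1.3633
f(-2.508, -1.3633) = 4*(-2.508)^2 + 5*(-1.3633)^2 = 34.4538


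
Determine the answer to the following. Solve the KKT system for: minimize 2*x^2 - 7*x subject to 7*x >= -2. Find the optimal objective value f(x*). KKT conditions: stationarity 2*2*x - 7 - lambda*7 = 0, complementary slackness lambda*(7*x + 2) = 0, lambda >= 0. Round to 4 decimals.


Step 1: Try lambda = 0 (constraint inactive).
Stationarity: 2*2*x - 7 = 0
x* = 7/(2*2) = 1.75
Check constraint: 7*1.75 = 12.25 >= -2 -- satisfied.
Step 2: Compute optimal value.
f(x*) = 2*1.75^2 - 7*1.75 = -6.125


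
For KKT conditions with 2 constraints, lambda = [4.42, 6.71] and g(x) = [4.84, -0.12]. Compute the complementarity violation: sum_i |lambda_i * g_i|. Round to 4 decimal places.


KKT complementary slackness check:
lambda_1 * g_1 = 4.42 * 4.84 = 21.3928
lambda_2 * g_2 = 6.71 * -0.12 = -0.8052
Total violation = 21.3928 + 0.8052 = 22.198


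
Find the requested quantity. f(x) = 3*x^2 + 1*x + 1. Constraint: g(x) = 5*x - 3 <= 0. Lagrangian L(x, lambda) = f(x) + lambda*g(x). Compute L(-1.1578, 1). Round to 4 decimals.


Step 1: Evaluate f(x).
f(-1.1578) = 3*(-1.1578)^2 + 1*(-1.1578) + 1 = 3.8637
Step 2: Evaluate g(x).
g(-1.1578) = 5*-1.1578 - 3 = -8.789
Step 3: Compute Lagrangian.
L = 3.8637 + 1*-8.789 = -4.9253


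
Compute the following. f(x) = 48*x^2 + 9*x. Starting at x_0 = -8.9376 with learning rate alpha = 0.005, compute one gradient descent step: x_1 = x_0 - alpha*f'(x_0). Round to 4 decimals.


We compute the gradient at x_0 and apply the update.
f'(x) = 96*x + 9
f'(-8.9376) = 96*-8.9376 + 9 = -849.0096
x_1 = -8.9376 - 0.005*-849.0096 = -4.6926


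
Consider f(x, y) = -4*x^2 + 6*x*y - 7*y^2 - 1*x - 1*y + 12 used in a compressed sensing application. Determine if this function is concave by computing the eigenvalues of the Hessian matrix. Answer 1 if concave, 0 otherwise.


The Hessian of f(x,y) = -4*x^2 + 6*x*y - 7*y^2 - 1*x - 1*y + 12 is:
H = [[-8, 6], [6, -14]]
Trace = -8 - 14 = -22
Determinant = -8*-14 - (6)^2 = 76
Discriminant = (-22)^2 - 4*76 = 180.0
Eigenvalues: lambda_1 = -17.7082, lambda_2 = -4.2918
The function is concave.

1


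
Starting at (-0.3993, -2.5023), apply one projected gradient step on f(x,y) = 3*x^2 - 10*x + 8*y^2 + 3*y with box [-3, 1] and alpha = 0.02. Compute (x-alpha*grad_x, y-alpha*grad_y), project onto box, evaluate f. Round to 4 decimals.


Step 1: Compute gradient at (-0.3993, -2.5023).
grad_x = 2*3*-0.3993 - 10 = -12.3958
grad_y = 2*8*-2.5023 + 3 = -37.0368
Step 2: Gradient step.
x_raw = -0.3993 - 0.02*-12.3958 = -0.1514
y_raw = -2.5023 - 0.02*-37.0368 = -1.7616
Step 3: Project onto [-3, 1].
x_proj = clip(-0.1514) = -0.1514
y_proj = clip(-1.7616) = -1.7616
Step 4: Evaluate f.
f(-0.1514, -1.7616) = 21.1228


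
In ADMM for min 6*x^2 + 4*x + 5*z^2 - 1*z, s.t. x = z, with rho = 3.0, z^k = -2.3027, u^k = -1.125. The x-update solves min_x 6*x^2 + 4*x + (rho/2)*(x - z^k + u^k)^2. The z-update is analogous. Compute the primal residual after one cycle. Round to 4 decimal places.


ADMM iteration with rho = 3.0, z^k = -2.3027, u^k = -1.125
Step 1: x-update.
Minimize 6*x^2 + 4*x + (3.0/2)*(x + 2.3027 - 1.125)^2
FOC: (2*6 + 3.0)*x = -4 + 3.0*(-2.3027 + 1.125)
x^{k+1} = -0.5022
Step 2: z-update.
Minimize 5*z^2 - 1*z + (3.0/2)*(-0.5022 - z - 1.125)^2
FOC: (2*5 + 3.0)*z = 1 + 3.0*(-0.5022 - 1.125)
z^{k+1} = -0.2986
Step 3: u-update.
u^{k+1} = -1.125 - 0.5022 + 0.2986 = -1.3286
Step 4: Primal residual = |-0.5022 + 0.2986| = 0.2036


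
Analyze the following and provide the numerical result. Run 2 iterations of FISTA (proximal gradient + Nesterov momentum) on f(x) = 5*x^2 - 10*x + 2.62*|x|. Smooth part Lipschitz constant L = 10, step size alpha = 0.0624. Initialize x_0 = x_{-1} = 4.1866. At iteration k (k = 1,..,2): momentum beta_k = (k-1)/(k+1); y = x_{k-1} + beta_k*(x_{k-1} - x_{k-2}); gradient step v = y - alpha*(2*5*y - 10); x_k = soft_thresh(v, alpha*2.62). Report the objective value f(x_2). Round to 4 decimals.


FISTA on f(x) = 5*x^2 - 10*x + 2.62*|x|
L = 10, alpha = 0.0624
Iteration 1: beta = 0.0, y = 4.1866 + 0.0*(4.1866 - 4.1866) = 4.1866
  grad(y) = 31.866, v = y - alpha*grad = 2.1982
  prox(v) = soft_thresh(2.1982, 0.1635) = 2.0347
Iteration 2: beta = 0.3333, y = 2.0347 + 0.3333*(2.0347 - 4.1866) = 1.3174
  grad(y) = 3.1736, v = y - alpha*grad = 1.1193
  prox(v) = soft_thresh(1.1193, 0.1635) = 0.9558
f(x_2) = 5*0.9558^2 - 10*0.9558 + 2.62*|0.9558| = -2.4859


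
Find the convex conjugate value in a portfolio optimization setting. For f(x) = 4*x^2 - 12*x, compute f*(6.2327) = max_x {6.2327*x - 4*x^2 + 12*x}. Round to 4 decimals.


f*(y) = sup_x {y*x - a*x^2 - b*x} = sup_x {(y-b)*x - a*x^2}
FOC: (y - b) - 2a*x = 0 => x* = (y - b)/(2a)
x* = (6.2327 + 12)/(2*4) = 2.2791
f*(6.2327) = (y-b)^2/(4a) = (6.2327 + 12)^2/(4*4)
= 332.4313/16 = 20.777


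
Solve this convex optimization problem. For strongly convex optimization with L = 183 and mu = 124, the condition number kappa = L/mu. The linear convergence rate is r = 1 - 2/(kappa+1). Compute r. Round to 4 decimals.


Step 1: Compute the condition number.
kappa = L/mu = 183/124 = 1.4758
Step 2: Compute the convergence rate.
r = 1 - 2/(kappa + 1) = 1 - 2*mu/(L + mu) = (L - mu)/(L + mu) = 59/307 = 0.1922


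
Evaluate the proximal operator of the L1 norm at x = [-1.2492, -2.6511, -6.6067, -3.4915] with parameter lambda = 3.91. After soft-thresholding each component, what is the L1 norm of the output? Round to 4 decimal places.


Soft-thresholding with lambda = 3.91:
prox(-1.2492) = sign(-1.2492)*max(|-1.2492| - 3.91, 0) = 0.0
prox(-2.6511) = sign(-2.6511)*max(|-2.6511| - 3.91, 0) = 0.0
prox(-6.6067) = sign(-6.6067)*max(|-6.6067| - 3.91, 0) = -2.6967
prox(-3.4915) = sign(-3.4915)*max(|-3.4915| - 3.91, 0) = 0.0
prox(x) = [0.0, 0.0, -2.6967, 0.0]
||prox(x)||_1 = 0.0 + 0.0 + 2.6967 + 0.0 = 2.6967


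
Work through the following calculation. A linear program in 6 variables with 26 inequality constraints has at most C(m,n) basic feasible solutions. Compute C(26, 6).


Each vertex corresponds to some choice of n active constraints out of m, so the number of vertices is at most C(m, n) = m! / (n!(m-n)!).
m = 26, n = 6
Numerator: 26 * 25 * 24 * 23 * 22 * 21
Denominator: 6! = 720
C(26, 6) = 230230


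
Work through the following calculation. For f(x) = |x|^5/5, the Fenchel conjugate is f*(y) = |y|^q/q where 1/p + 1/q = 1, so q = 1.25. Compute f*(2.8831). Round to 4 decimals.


The conjugate exponent q satisfies 1/p + 1/q = 1.
p = 5, so q = 5/(5 - 1) = 1.25
|y|^q = 2.8831^1.25 = 3.7569
f*(2.8831) = 3.7569 / 1.25 = 3.0055


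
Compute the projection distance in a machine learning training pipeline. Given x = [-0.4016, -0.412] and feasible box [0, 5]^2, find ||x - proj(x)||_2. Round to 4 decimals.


Project each component onto [0, 5].
clip(-0.4016) = 0.0, clip(-0.412) = 0.0
Projection = [0.0, 0.0]
Squared diffs: [0.1613, 0.1697]
Distance = sqrt(0.331) = 0.5753


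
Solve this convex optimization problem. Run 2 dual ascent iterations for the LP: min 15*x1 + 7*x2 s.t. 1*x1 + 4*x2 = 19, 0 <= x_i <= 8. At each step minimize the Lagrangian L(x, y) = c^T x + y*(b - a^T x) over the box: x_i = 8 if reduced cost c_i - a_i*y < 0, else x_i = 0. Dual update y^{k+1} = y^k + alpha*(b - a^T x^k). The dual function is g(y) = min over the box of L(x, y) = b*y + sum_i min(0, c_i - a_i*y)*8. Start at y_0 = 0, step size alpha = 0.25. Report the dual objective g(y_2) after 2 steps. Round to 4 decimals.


Dual ascent for LP: min 15*x1 + 7*x2, 1*x1 + 4*x2 = 19, 0 <= x_i <= 8
Step 1: y^k = 0.0, reduced costs: (15.0, 7.0)
  x^k = (0.0, 0.0), subgradient = b - a^T x = 19.0
  y^{k+1} = 0.0 + 0.25*19.0 = 4.75
Step 2: y^k = 4.75, reduced costs: (10.25, -12.0)
  x^k = (0.0, 8.0), subgradient = b - a^T x = -13.0
  y^{k+1} = 4.75 + 0.25*-13.0 = 1.5
Dual objective at y_2 = 1.5: reduced costs (13.5, 1.0), box minimizer x = (0.0, 0.0)
g(y_2) = b*y + (c1 - a1*y)*x1 + (c2 - a2*y)*x2 = 19*1.5 + 13.5*0.0 + 1.0*0.0 = 28.5 + 0.0 + 0.0 = 28.5


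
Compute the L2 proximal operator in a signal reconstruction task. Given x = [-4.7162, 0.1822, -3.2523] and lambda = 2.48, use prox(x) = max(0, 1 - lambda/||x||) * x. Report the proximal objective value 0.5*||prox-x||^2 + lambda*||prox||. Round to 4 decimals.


Step 1: Compute ||x||.
||x|| = 5.7318
Step 2: Compute scaling factor.
scale = max(0, 1 - 2.48/5.7318) = 0.5673
Step 3: prox(x) = [-2.6756, 0.1034, -1.8451]
||prox(x)|| = 3.2518
Step 4: Proximal objective.
0.5*||prox-x||^2 = 3.0752
lambda*||prox|| = 8.0645
Total = 11.1396


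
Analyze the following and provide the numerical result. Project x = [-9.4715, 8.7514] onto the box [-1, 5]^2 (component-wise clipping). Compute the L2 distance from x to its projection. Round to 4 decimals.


Project each component onto [-1, 5].
clip(-9.4715) = -1.0, clip(8.7514) = 5.0
Projection = [-1.0, 5.0]
Squared diffs: [71.7663, 14.073]
Distance = sqrt(85.8393) = 9.265


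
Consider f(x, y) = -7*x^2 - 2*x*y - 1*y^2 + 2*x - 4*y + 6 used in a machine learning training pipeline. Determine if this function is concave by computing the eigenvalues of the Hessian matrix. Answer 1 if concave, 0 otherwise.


The Hessian of f(x,y) = -7*x^2 - 2*x*y - 1*y^2 + 2*x - 4*y + 6 is:
H = [[-14, -2], [-2, -2]]
Trace = -14 - 2 = -16
Determinant = -14*-2 - (-2)^2 = 24
Discriminant = (-16)^2 - 4*24 = 160.0
Eigenvalues: lambda_1 = -14.3246, lambda_2 = -1.6754
The function is concave.

1


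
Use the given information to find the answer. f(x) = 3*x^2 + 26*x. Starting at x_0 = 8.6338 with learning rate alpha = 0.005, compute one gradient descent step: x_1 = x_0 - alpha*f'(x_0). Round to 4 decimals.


We compute the gradient at x_0 and apply the update.
f'(x) = 6*x + 26
f'(8.6338) = 6*8.6338 + 26 = 77.8028
x_1 = 8.6338 - 0.005*77.8028 = 8.2448


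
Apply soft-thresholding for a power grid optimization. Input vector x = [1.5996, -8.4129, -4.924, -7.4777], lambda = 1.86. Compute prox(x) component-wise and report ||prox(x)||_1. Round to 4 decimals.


Soft-thresholding with lambda = 1.86:
prox(1.5996) = sign(1.5996)*max(|1.5996| - 1.86, 0) = 0.0
prox(-8.4129) = sign(-8.4129)*max(|-8.4129| - 1.86, 0) = -6.5529
prox(-4.924) = sign(-4.924)*max(|-4.924| - 1.86, 0) = -3.064
prox(-7.4777) = sign(-7.4777)*max(|-7.4777| - 1.86, 0) = -5.6177
prox(x) = [0.0, -6.5529, -3.064, -5.6177]
||prox(x)||_1 = 0.0 + 6.5529 + 3.064 + 5.6177 = 15.2346


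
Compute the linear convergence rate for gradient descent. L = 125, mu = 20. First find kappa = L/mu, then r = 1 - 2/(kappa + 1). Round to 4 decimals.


Step 1: Compute the condition number.
kappa = L/mu = 125/20 = 6.25
Step 2: Compute the convergence rate.
r = 1 - 2/(kappa + 1) = 1 - 2*mu/(L + mu) = (L - mu)/(L + mu) = 105/145 = 0.7241


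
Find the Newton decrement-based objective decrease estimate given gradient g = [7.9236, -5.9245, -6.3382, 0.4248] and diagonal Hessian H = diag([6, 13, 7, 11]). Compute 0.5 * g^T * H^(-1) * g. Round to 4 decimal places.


Step 1: H is diagonal, so H^(-1) * g = [1.3206, -0.4557, -0.9055, 0.0386].
Step 2: g^T H^(-1) g = sum_i g_i^2 / H_ii
  = (7.9236)^2/6 + (-5.9245)^2/13 + (-6.3382)^2/7 + (0.4248)^2/11
  = 10.4639 + 2.7 + 5.739 + 0.0164 = 18.9193
Step 3: Objective decrease = 0.5 * g^T H^(-1) g = 9.4596


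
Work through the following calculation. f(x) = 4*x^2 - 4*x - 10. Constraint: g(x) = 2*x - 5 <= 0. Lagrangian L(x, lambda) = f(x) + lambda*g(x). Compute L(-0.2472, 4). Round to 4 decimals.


Step 1: Evaluate f(x).
f(-0.2472) = 4*(-0.2472)^2 - 4*(-0.2472) - 10 = -8.7668
Step 2: Evaluate g(x).
g(-0.2472) = 2*-0.2472 - 5 = -5.4944
Step 3: Compute Lagrangian.
L = -8.7668 + 4*-5.4944 = -30.7444


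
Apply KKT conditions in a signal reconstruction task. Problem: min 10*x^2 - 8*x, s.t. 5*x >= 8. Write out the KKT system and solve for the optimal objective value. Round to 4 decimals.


Step 1: Try lambda = 0 (constraint inactive).
x_unc = 8/(2*10) = 0.4
Check: 5*0.4 = 2.0 < 8 -- violated!
Step 2: Constraint must be active: 5*x = 8
x* = 8/5 = 1.6
lambda = (2*10*1.6 - 8)/5 = 4.8
Step 3: Compute optimal value.
f(x*) = 10*1.6^2 - 8*1.6 = 12.8


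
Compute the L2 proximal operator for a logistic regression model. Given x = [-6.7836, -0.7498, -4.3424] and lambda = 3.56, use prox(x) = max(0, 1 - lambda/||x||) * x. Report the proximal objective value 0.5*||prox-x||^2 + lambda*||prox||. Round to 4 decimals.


Step 1: Compute ||x||.
||x|| = 8.0892
Step 2: Compute scaling factor.
scale = max(0, 1 - 3.56/8.0892) = 0.5599
Step 3: prox(x) = [-3.7982, -0.4198, -2.4314]
||prox(x)|| = 4.5292
Step 4: Proximal objective.
0.5*||prox-x||^2 = 6.3368
lambda*||prox|| = 16.124
Total = 22.4609


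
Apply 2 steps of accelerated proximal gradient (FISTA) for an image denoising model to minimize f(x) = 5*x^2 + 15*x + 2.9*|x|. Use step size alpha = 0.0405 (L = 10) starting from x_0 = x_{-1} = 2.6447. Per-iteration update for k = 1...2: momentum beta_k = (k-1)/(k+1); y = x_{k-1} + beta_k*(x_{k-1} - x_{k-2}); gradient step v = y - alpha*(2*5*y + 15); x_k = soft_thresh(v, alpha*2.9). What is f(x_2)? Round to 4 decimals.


FISTA on f(x) = 5*x^2 + 15*x + 2.9*|x|
L = 10, alpha = 0.0405
Iteration 1: beta = 0.0, y = 2.6447 + 0.0*(2.6447 - 2.6447) = 2.6447
  grad(y) = 41.447, v = y - alpha*grad = 0.9661
  prox(v) = soft_thresh(0.9661, 0.1175) = 0.8486
Iteration 2: beta = 0.3333, y = 0.8486 + 0.3333*(0.8486 - 2.6447) = 0.25
  grad(y) = 17.4996, v = y - alpha*grad = -0.4588
  prox(v) = soft_thresh(-0.4588, 0.1175) = -0.3413
f(x_2) = 5*(-0.3413)^2 + 15*(-0.3413) + 2.9*|-0.3413| = -3.5475


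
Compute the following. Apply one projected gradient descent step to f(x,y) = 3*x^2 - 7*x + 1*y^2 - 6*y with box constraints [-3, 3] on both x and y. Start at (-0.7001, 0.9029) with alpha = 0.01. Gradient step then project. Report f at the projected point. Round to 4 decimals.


Step 1: Compute gradient at (-0.7001, 0.9029).
grad_x = 2*3*-0.7001 - 7 = -11.2006
grad_y = 2*1*0.9029 - 6 = -4.1942
Step 2: Gradient step.
x_raw = -0.7001 - 0.01*-11.2006 = -0.5881
y_raw = 0.9029 - 0.01*-4.1942 = 0.9448
Step 3: Project onto [-3, 3].
x_proj = clip(-0.5881) = -0.5881
y_proj = clip(0.9448) = 0.9448
Step 4: Evaluate f.
f(-0.5881, 0.9448) = 0.3779


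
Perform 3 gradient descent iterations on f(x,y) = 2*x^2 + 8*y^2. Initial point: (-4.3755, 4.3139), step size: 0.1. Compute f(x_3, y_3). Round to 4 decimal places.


Gradient descent on f(x,y) = 2*x^2 + 8*y^2.
Starting point: (-4.3755, 4.3139), alpha = 0.1
Step 1: grad_x = 2*2*-4.3755 = -17.502, grad_y = 2*8*4.3139 = 69.0224
  x_1 = -4.3755 - 0.1*-17.502 = -2.6253
  y_1 = 4.3139 - 0.1*69.0224 = -2.5883
Step 2: grad_x = 2*2*-2.6253 = -10.5012, grad_y = 2*8*-2.5883 = -41.4134
  x_2 = -2.6253 - 0.1*-10.5012 = -1.5752
  y_2 = -2.5883 - 0.1*-41.4134 = 1.553
Step 3: grad_x = 2*2*-1.5752 = -6.3007, grad_y = 2*8*1.553 = 24.8481
  x_3 = -1.5752 - 0.1*-6.3007 = -0.9451
  y_3 = 1.553 - 0.1*24.8481 = -0.9318
f(-0.9451, -0.9318) = 2*(-0.9451)^2 + 8*(-0.9318)^2 = 8.7325


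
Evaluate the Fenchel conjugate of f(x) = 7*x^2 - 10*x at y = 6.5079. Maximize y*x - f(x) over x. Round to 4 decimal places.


f*(y) = sup_x {y*x - a*x^2 - b*x} = sup_x {(y-b)*x - a*x^2}
FOC: (y - b) - 2a*x = 0 => x* = (y - b)/(2a)
x* = (6.5079 + 10)/(2*7) = 1.1791
f*(6.5079) = (y-b)^2/(4a) = (6.5079 + 10)^2/(4*7)
= 272.5108/28 = 9.7325


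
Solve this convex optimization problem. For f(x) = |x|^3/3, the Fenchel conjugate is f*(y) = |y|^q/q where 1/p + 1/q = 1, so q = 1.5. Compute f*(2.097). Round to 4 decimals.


The conjugate exponent q satisfies 1/p + 1/q = 1.
p = 3, so q = 3/(3 - 1) = 1.5
|y|^q = 2.097^1.5 = 3.0367
f*(2.097) = 3.0367 / 1.5 = 2.0244


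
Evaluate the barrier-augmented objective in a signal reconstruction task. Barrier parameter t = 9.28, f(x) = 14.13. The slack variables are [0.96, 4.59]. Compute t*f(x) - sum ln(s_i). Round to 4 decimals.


Step 1: Compute log-barrier.
ln values: [-0.0408, 1.5239]
phi = -(-0.0408 + 1.5239) = -1.4831
Step 2: Compute augmented objective.
t*f(x) = 9.28*14.13 = 131.1264
Total = 131.1264 - 1.4831 = 129.6433


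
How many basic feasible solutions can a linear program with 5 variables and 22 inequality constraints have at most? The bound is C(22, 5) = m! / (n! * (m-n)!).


Each vertex corresponds to some choice of n active constraints out of m, so the number of vertices is at most C(m, n) = m! / (n!(m-n)!).
m = 22, n = 5
Numerator: 22 * 21 * 20 * 19 * 18
Denominator: 5! = 120
C(22, 5) = 26334


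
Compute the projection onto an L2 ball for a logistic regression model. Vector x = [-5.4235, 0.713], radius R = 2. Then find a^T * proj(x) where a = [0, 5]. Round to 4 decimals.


Step 1: Compute ||x|| (intermediates to 6 decimals).
||x|| = sqrt((-5.4235)^2 + 0.713^2) = 5.470166
Step 2: Project.
Since ||x|| > R, scale = R/||x|| = 2/5.470166 = 0.36562, proj(x) = scale * x
proj(x) = [-1.98294, 0.260687]
Step 3: Dot product.
a^T * proj(x) = 0*(-1.98294) + 5*0.260687 = 1.3034


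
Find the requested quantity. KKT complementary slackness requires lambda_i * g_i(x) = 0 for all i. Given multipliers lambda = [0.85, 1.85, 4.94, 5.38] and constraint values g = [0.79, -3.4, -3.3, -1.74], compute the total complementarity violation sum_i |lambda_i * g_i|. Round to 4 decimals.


KKT complementary slackness check:
lambda_1 * g_1 = 0.85 * 0.79 = 0.6715
lambda_2 * g_2 = 1.85 * -3.4 = -6.29
lambda_3 * g_3 = 4.94 * -3.3 = -16.302
lambda_4 * g_4 = 5.38 * -1.74 = -9.3612
Total violation = 0.6715 + 6.29 + 16.302 + 9.3612 = 32.6247


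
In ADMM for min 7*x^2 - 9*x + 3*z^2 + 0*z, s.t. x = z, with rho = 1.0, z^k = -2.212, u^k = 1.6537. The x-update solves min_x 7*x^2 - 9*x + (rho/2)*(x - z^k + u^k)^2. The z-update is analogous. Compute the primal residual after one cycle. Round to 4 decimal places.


ADMM iteration with rho = 1.0, z^k = -2.212, u^k = 1.6537
Step 1: x-update.
Minimize 7*x^2 - 9*x + (1.0/2)*(x + 2.212 + 1.6537)^2
FOC: (2*7 + 1.0)*x = 9 + 1.0*(-2.212 - 1.6537)
x^{k+1} = 0.3423
Step 2: z-update.
Minimize 3*z^2 + 0*z + (1.0/2)*(0.3423 - z + 1.6537)^2
FOC: (2*3 + 1.0)*z = 0 + 1.0*(0.3423 + 1.6537)
z^{k+1} = 0.2851
Step 3: u-update.
u^{k+1} = 1.6537 + 0.3423 - 0.2851 = 1.7108
Step 4: Primal residual = |0.3423 - 0.2851| = 0.0571


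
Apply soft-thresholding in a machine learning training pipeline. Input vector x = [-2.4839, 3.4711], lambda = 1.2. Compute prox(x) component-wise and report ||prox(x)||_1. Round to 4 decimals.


Soft-thresholding with lambda = 1.2:
prox(-2.4839) = sign(-2.4839)*max(|-2.4839| - 1.2, 0) = -1.2839
prox(3.4711) = sign(3.4711)*max(|3.4711| - 1.2, 0) = 2.2711
prox(x) = [-1.2839, 2.2711]
||prox(x)||_1 = 1.2839 + 2.2711 = 3.555


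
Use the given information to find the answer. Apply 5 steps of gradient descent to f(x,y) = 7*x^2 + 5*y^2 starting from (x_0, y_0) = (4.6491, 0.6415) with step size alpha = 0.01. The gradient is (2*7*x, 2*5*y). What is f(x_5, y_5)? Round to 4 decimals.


Gradient descent on f(x,y) = 7*x^2 + 5*y^2.
Starting point: (4.6491, 0.6415), alpha = 0.01
Step 1: grad_x = 2*7*4.6491 = 65.0874, grad_y = 2*5*0.6415 = 6.415
  x_1 = 4.6491 - 0.01*65.0874 = 3.9982
  y_1 = 0.6415 - 0.01*6.415 = 0.5774
Step 2: grad_x = 2*7*3.9982 = 55.9752, grad_y = 2*5*0.5774 = 5.7735
  x_2 = 3.9982 - 0.01*55.9752 = 3.4385
  y_2 = 0.5774 - 0.01*5.7735 = 0.5196
Step 3: grad_x = 2*7*3.4385 = 48.1386, grad_y = 2*5*0.5196 = 5.1962
  x_3 = 3.4385 - 0.01*48.1386 = 2.9571
  y_3 = 0.5196 - 0.01*5.1962 = 0.4677
Step 4: grad_x = 2*7*2.9571 = 41.3992, grad_y = 2*5*0.4677 = 4.6765
  x_4 = 2.9571 - 0.01*41.3992 = 2.5431
  y_4 = 0.4677 - 0.01*4.6765 = 0.4209
Step 5: grad_x = 2*7*2.5431 = 35.6033, grad_y = 2*5*0.4209 = 4.2089
  x_5 = 2.5431 - 0.01*35.6033 = 2.1871
  y_5 = 0.4209 - 0.01*4.2089 = 0.3788
f(2.1871, 0.3788) = 7*2.1871^2 + 5*0.3788^2 = 34.2001


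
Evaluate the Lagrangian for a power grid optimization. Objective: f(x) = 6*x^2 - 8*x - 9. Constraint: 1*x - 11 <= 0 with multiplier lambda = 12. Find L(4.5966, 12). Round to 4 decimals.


Step 1: Evaluate f(x).
f(4.5966) = 6*4.5966^2 - 8*4.5966 - 9 = 80.9996
Step 2: Evaluate g(x).
g(4.5966) = 1*4.5966 - 11 = -6.4034
Step 3: Compute Lagrangian.
L = 80.9996 + 12*-6.4034 = 4.1588


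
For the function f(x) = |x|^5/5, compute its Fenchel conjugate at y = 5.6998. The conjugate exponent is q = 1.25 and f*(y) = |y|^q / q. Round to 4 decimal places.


The conjugate exponent q satisfies 1/p + 1/q = 1.
p = 5, so q = 5/(5 - 1) = 1.25
|y|^q = 5.6998^1.25 = 8.8069
f*(5.6998) = 8.8069 / 1.25 = 7.0455


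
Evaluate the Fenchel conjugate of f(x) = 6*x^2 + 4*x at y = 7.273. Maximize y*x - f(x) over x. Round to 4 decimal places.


f*(y) = sup_x {y*x - a*x^2 - b*x} = sup_x {(y-b)*x - a*x^2}
FOC: (y - b) - 2a*x = 0 => x* = (y - b)/(2a)
x* = (7.273 - 4)/(2*6) = 0.2728
f*(7.273) = (y-b)^2/(4a) = (7.273 - 4)^2/(4*6)
= 10.7125/24 = 0.4464


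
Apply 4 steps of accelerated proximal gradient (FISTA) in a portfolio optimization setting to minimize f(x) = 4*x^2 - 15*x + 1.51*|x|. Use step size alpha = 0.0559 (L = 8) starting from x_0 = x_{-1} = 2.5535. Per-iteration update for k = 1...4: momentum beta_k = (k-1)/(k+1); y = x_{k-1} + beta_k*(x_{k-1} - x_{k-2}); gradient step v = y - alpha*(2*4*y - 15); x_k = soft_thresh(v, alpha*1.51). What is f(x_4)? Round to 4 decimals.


FISTA on f(x) = 4*x^2 - 15*x + 1.51*|x|
L = 8, alpha = 0.0559
Iteration 1: beta = 0.0, y = 2.5535 + 0.0*(2.5535 - 2.5535) = 2.5535
  grad(y) = 5.428, v = y - alpha*grad = 2.2501
  prox(v) = soft_thresh(2.2501, 0.0844) = 2.1657
Iteration 2: beta = 0.3333, y = 2.1657 + 0.3333*(2.1657 - 2.5535) = 2.0364
  grad(y) = 1.2911, v = y - alpha*grad = 1.9642
  prox(v) = soft_thresh(1.9642, 0.0844) = 1.8798
Iteration 3: beta = 0.5, y = 1.8798 + 0.5*(1.8798 - 2.1657) = 1.7369
  grad(y) = -1.105, v = y - alpha*grad = 1.7986
  prox(v) = soft_thresh(1.7986, 0.0844) = 1.7142
Iteration 4: beta = 0.6, y = 1.7142 + 0.6*(1.7142 - 1.8798) = 1.6149
  grad(y) = -2.0808, v = y - alpha*grad = 1.7312
  prox(v) = soft_thresh(1.7312, 0.0844) = 1.6468
f(x_4) = 4*1.6468^2 - 15*1.6468 + 1.51*|1.6468| = -11.3675


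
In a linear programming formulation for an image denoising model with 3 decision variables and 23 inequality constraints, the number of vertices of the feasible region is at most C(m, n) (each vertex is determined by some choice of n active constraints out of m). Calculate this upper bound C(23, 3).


Each vertex corresponds to some choice of n active constraints out of m, so the number of vertices is at most C(m, n) = m! / (n!(m-n)!).
m = 23, n = 3
Numerator: 23 * 22 * 21
Denominator: 3! = 6
C(23, 3) = 1771


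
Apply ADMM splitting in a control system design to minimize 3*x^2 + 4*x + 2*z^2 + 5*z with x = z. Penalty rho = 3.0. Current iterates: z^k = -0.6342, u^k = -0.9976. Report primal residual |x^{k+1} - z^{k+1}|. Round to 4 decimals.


ADMM iteration with rho = 3.0, z^k = -0.6342, u^k = -0.9976
Step 1: x-update.
Minimize 3*x^2 + 4*x + (3.0/2)*(x + 0.6342 - 0.9976)^2
FOC: (2*3 + 3.0)*x = -4 + 3.0*(-0.6342 + 0.9976)
x^{k+1} = -0.3233
Step 2: z-update.
Minimize 2*z^2 + 5*z + (3.0/2)*(-0.3233 - z - 0.9976)^2
FOC: (2*2 + 3.0)*z = -5 + 3.0*(-0.3233 - 0.9976)
z^{k+1} = -1.2804
Step 3: u-update.
u^{k+1} = -0.9976 - 0.3233 + 1.2804 = -0.0405
Step 4: Primal residual = |-0.3233 + 1.2804| = 0.9571


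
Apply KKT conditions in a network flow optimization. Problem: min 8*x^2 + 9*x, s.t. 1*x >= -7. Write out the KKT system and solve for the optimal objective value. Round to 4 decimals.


Step 1: Try lambda = 0 (constraint inactive).
Stationarity: 2*8*x + 9 = 0
x* = -9/(2*8) = -0.5625
Check constraint: 1*-0.5625 = -0.5625 >= -7 -- satisfied.
Step 2: Compute optimal value.
f(x*) = 8*(-0.5625)^2 + 9*(-0.5625) = -2.5313


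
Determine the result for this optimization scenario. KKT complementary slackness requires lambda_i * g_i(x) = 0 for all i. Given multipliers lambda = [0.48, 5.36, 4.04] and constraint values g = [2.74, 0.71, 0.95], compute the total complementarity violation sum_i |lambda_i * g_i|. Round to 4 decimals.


KKT complementary slackness check:
lambda_1 * g_1 = 0.48 * 2.74 = 1.3152
lambda_2 * g_2 = 5.36 * 0.71 = 3.8056
lambda_3 * g_3 = 4.04 * 0.95 = 3.838
Total violation = 1.3152 + 3.8056 + 3.838 = 8.9588


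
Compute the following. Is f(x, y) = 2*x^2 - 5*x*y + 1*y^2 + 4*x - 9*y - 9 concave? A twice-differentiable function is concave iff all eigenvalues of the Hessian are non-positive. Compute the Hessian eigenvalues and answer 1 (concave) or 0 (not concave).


The Hessian of f(x,y) = 2*x^2 - 5*x*y + 1*y^2 + 4*x - 9*y - 9 is:
H = [[4, -5], [-5, 2]]
Trace = 4 + 2 = 6
Determinant = 4*2 - (-5)^2 = -17
Discriminant = (6)^2 - 4*-17 = 104.0
Eigenvalues: lambda_1 = -2.099, lambda_2 = 8.099
The function is not concave.

0


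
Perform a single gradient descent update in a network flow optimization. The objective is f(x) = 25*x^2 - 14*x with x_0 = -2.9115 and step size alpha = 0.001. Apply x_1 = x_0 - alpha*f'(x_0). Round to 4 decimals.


We compute the gradient at x_0 and apply the update.
f'(x) = 50*x - 14
f'(-2.9115) = 50*-2.9115 - 14 = -159.575
x_1 = -2.9115 - 0.001*-159.575 = -2.7519


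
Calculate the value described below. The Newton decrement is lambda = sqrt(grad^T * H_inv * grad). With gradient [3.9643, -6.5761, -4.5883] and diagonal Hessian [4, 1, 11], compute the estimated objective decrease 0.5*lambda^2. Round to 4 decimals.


Step 1: H is diagonal, so H^(-1) * g = [0.9911, -6.5761, -0.4171].
Step 2: g^T H^(-1) g = sum_i g_i^2 / H_ii
  = (3.9643)^2/4 + (-6.5761)^2/1 + (-4.5883)^2/11
  = 3.9289 + 43.2451 + 1.9139 = 49.0879
Step 3: Objective decrease = 0.5 * g^T H^(-1) g = 24.5439


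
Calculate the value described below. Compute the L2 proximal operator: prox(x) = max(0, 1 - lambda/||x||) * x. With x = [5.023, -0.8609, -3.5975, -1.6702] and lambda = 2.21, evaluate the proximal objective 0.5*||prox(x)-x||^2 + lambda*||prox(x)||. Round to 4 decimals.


Step 1: Compute ||x||.
||x|| = 6.4578
Step 2: Compute scaling factor.
scale = max(0, 1 - 2.21/6.4578) = 0.6578
Step 3: prox(x) = [3.304, -0.5663, -2.3664, -1.0986]
||prox(x)|| = 4.2478
Step 4: Proximal objective.
0.5*||prox-x||^2 = 2.4421
lambda*||prox|| = 9.3876
Total = 11.8297


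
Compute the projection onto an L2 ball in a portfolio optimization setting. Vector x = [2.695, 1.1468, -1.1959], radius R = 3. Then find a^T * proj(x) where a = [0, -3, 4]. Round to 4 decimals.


Step 1: Compute ||x|| (intermediates to 6 decimals).
||x|| = sqrt(2.695^2 + 1.1468^2 + (-1.1959)^2) = 3.163598
Step 2: Project.
Since ||x|| > R, scale = R/||x|| = 3/3.163598 = 0.948287, proj(x) = scale * x
proj(x) = [2.555633, 1.087496, -1.134056]
Step 3: Dot product.
a^T * proj(x) = 0*2.555633 - 3*1.087496 + 4*(-1.134056) = -7.7987


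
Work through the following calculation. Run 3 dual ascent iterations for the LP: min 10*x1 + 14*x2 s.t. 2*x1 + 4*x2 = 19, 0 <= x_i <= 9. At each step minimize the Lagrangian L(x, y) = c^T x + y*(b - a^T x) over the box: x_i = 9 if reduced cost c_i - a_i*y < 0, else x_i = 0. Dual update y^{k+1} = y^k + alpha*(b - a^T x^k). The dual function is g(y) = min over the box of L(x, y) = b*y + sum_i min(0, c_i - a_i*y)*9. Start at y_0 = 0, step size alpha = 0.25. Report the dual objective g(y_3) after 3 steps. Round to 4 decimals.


Dual ascent for LP: min 10*x1 + 14*x2, 2*x1 + 4*x2 = 19, 0 <= x_i <= 9
Step 1: y^k = 0.0, reduced costs: (10.0, 14.0)
  x^k = (0.0, 0.0), subgradient = b - a^T x = 19.0
  y^{k+1} = 0.0 + 0.25*19.0 = 4.75
Step 2: y^k = 4.75, reduced costs: (0.5, -5.0)
  x^k = (0.0, 9.0), subgradient = b - a^T x = -17.0
  y^{k+1} = 4.75 + 0.25*-17.0 = 0.5
Step 3: y^k = 0.5, reduced costs: (9.0, 12.0)
  x^k = (0.0, 0.0), subgradient = b - a^T x = 19.0
  y^{k+1} = 0.5 + 0.25*19.0 = 5.25
Dual objective at y_3 = 5.25: reduced costs (-0.5, -7.0), box minimizer x = (9.0, 9.0)
g(y_3) = b*y + (c1 - a1*y)*x1 + (c2 - a2*y)*x2 = 19*5.25 + (-0.5)*9.0 + (-7.0)*9.0 = 99.75 - 4.5 - 63.0 = 32.25


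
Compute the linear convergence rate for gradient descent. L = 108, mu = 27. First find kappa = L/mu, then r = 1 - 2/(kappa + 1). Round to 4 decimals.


Step 1: Compute the condition number.
kappa = L/mu = 108/27 = 4.0
Step 2: Compute the convergence rate.
r = 1 - 2/(kappa + 1) = 1 - 2*mu/(L + mu) = (L - mu)/(L + mu) = 81/135 = 0.6


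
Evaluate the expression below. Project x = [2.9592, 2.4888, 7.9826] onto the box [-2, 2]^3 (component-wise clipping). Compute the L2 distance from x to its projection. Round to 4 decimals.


Project each component onto [-2, 2].
clip(2.9592) = 2.0, clip(2.4888) = 2.0, clip(7.9826) = 2.0
Projection = [2.0, 2.0, 2.0]
Squared diffs: [0.9201, 0.2389, 35.7915]
Distance = sqrt(36.9505) = 6.0787


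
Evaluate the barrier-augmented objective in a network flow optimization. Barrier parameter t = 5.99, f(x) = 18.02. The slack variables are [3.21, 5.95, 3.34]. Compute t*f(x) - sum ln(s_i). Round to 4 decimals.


Step 1: Compute log-barrier.
ln values: [1.1663, 1.7834, 1.206]
phi = -(1.1663 + 1.7834 + 1.206) = -4.1556
Step 2: Compute augmented objective.
t*f(x) = 5.99*18.02 = 107.9398
Total = 107.9398 - 4.1556 = 103.7842


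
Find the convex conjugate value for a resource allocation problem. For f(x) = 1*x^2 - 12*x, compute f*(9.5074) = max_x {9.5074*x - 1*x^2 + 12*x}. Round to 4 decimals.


f*(y) = sup_x {y*x - a*x^2 - b*x} = sup_x {(y-b)*x - a*x^2}
FOC: (y - b) - 2a*x = 0 => x* = (y - b)/(2a)
x* = (9.5074 + 12)/(2*1) = 10.7537
f*(9.5074) = (y-b)^2/(4a) = (9.5074 + 12)^2/(4*1)
= 462.5683/4 = 115.6421


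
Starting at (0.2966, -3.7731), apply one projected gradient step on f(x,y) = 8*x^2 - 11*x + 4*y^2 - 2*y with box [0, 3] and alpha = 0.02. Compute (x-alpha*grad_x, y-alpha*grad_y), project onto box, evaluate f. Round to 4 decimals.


Step 1: Compute gradient at (0.2966, -3.7731).
grad_x = 2*8*0.2966 - 11 = -6.2544
grad_y = 2*4*-3.7731 - 2 = -32.1848
Step 2: Gradient step.
x_raw = 0.2966 - 0.02*-6.2544 = 0.4217
y_raw = -3.7731 - 0.02*-32.1848 = -3.1294
Step 3: Project onto [0, 3].
x_proj = clip(0.4217) = 0.4217
y_proj = clip(-3.1294) = 0.0
Step 4: Evaluate f.
f(0.4217, 0.0) = -3.216


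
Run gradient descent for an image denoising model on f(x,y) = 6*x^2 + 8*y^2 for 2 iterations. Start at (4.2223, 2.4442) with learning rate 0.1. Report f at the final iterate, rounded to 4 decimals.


Gradient descent on f(x,y) = 6*x^2 + 8*y^2.
Starting point: (4.2223, 2.4442), alpha = 0.1
Step 1: grad_x = 2*6*4.2223 = 50.6676, grad_y = 2*8*2.4442 = 39.1072
  x_1 = 4.2223 - 0.1*50.6676 = -0.8445
  y_1 = 2.4442 - 0.1*39.1072 = -1.4665
Step 2: grad_x = 2*6*-0.8445 = -10.1335, grad_y = 2*8*-1.4665 = -23.4643
  x_2 = -0.8445 - 0.1*-10.1335 = 0.1689
  y_2 = -1.4665 - 0.1*-23.4643 = 0.8799
f(0.1689, 0.8799) = 6*0.1689^2 + 8*0.8799^2 = 6.3651


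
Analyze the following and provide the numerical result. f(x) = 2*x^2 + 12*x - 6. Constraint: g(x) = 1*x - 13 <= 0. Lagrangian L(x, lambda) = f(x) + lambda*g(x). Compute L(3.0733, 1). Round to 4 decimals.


Step 1: Evaluate f(x).
f(3.0733) = 2*3.0733^2 + 12*3.0733 - 6 = 49.7699
Step 2: Evaluate g(x).
g(3.0733) = 1*3.0733 - 13 = -9.9267
Step 3: Compute Lagrangian.
L = 49.7699 + 1*-9.9267 = 39.8432


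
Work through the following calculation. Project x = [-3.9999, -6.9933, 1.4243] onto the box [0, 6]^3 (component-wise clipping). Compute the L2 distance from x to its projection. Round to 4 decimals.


Project each component onto [0, 6].
clip(-3.9999) = 0.0, clip(-6.9933) = 0.0, clip(1.4243) = 1.4243
Projection = [0.0, 0.0, 1.4243]
Squared diffs: [15.9992, 48.9062, 0.0]
Distance = sqrt(64.9054) = 8.0564


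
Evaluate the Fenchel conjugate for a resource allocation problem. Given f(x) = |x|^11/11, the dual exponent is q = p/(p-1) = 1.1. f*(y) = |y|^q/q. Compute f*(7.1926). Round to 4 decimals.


The conjugate exponent q satisfies 1/p + 1/q = 1.
p = 11, so q = 11/(11 - 1) = 1.1
|y|^q = 7.1926^1.1 = 8.7614
f*(7.1926) = 8.7614 / 1.1 = 7.9649


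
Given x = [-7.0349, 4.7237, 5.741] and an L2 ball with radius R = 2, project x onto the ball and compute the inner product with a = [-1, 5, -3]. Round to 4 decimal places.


Step 1: Compute ||x|| (intermediates to 6 decimals).
||x|| = sqrt((-7.0349)^2 + 4.7237^2 + 5.741^2) = 10.235343
Step 2: Project.
Since ||x|| > R, scale = R/||x|| = 2/10.235343 = 0.195401, proj(x) = scale * x
proj(x) = [-1.374626, 0.923016, 1.121797]
Step 3: Dot product.
a^T * proj(x) = -1*(-1.374626) + 5*0.923016 - 3*1.121797 = 2.6243


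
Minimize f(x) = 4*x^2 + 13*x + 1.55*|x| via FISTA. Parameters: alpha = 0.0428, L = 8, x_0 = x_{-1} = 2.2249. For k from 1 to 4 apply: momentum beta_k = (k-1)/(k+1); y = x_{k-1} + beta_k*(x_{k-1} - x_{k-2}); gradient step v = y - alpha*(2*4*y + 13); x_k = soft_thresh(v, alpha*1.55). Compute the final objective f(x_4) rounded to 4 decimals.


FISTA on f(x) = 4*x^2 + 13*x + 1.55*|x|
L = 8, alpha = 0.0428
Iteration 1: beta = 0.0, y = 2.2249 + 0.0*(2.2249 - 2.2249) = 2.2249
  grad(y) = 30.7992, v = y - alpha*grad = 0.9067
  prox(v) = soft_thresh(0.9067, 0.0663) = 0.8404
Iteration 2: beta = 0.3333, y = 0.8404 + 0.3333*(0.8404 - 2.2249) = 0.3788
  grad(y) = 16.0307, v = y - alpha*grad = -0.3073
  prox(v) = soft_thresh(-0.3073, 0.0663) = -0.2409
Iteration 3: beta = 0.5, y = -0.2409 + 0.5*(-0.2409 - 0.8404) = -0.7816
  grad(y) = 6.7474, v = y - alpha*grad = -1.0704
  prox(v) = soft_thresh(-1.0704, 0.0663) = -1.004
Iteration 4: beta = 0.6, y = -1.004 + 0.6*(-1.004 + 0.2409) = -1.4619
  grad(y) = 1.3049, v = y - alpha*grad = -1.5177
  prox(v) = soft_thresh(-1.5177, 0.0663) = -1.4514
f(x_4) = 4*(-1.4514)^2 + 13*(-1.4514) + 1.55*|-1.4514| = -8.1923


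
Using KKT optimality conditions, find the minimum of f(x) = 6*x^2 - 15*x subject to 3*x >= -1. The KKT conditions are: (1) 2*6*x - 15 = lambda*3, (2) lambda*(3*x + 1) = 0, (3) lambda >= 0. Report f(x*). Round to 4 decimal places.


Step 1: Try lambda = 0 (constraint inactive).
Stationarity: 2*6*x - 15 = 0
x* = 15/(2*6) = 1.25
Check constraint: 3*1.25 = 3.75 >= -1 -- satisfied.
Step 2: Compute optimal value.
f(x*) = 6*1.25^2 - 15*1.25 = -9.375


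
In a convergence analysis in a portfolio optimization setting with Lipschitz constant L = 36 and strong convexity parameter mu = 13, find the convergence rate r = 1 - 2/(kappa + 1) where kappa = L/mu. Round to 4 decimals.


Step 1: Compute the condition number.
kappa = L/mu = 36/13 = 2.7692
Step 2: Compute the convergence rate.
r = 1 - 2/(kappa + 1) = 1 - 2*mu/(L + mu) = (L - mu)/(L + mu) = 23/49 = 0.4694


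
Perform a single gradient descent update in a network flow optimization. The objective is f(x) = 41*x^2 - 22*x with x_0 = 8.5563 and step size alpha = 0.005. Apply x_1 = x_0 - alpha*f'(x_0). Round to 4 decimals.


We compute the gradient at x_0 and apply the update.
f'(x) = 82*x - 22
f'(8.5563) = 82*8.5563 - 22 = 679.6166
x_1 = 8.5563 - 0.005*679.6166 = 5.1582


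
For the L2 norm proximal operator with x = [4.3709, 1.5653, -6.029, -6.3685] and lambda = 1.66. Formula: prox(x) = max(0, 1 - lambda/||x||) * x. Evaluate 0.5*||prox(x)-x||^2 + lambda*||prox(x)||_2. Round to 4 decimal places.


Step 1: Compute ||x||.
||x|| = 9.9228
Step 2: Compute scaling factor.
scale = max(0, 1 - 1.66/9.9228) = 0.8327
Step 3: prox(x) = [3.6397, 1.3034, -5.0204, -5.3031]
||prox(x)|| = 8.2628
Step 4: Proximal objective.
0.5*||prox-x||^2 = 1.3778
lambda*||prox|| = 13.7162
Total = 15.094


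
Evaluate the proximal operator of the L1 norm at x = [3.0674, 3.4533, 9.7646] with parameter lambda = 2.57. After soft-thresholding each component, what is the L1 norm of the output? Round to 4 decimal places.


Soft-thresholding with lambda = 2.57:
prox(3.0674) = sign(3.0674)*max(|3.0674| - 2.57, 0) = 0.4974
prox(3.4533) = sign(3.4533)*max(|3.4533| - 2.57, 0) = 0.8833
prox(9.7646) = sign(9.7646)*max(|9.7646| - 2.57, 0) = 7.1946
prox(x) = [0.4974, 0.8833, 7.1946]
||prox(x)||_1 = 0.4974 + 0.8833 + 7.1946 = 8.5753


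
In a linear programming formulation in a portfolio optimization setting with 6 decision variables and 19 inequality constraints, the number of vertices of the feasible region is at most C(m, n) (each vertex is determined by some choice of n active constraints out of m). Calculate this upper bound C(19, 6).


Each vertex corresponds to some choice of n active constraints out of m, so the number of vertices is at most C(m, n) = m! / (n!(m-n)!).
m = 19, n = 6
Numerator: 19 * 18 * 17 * 16 * 15 * 14
Denominator: 6! = 720
C(19, 6) = 27132


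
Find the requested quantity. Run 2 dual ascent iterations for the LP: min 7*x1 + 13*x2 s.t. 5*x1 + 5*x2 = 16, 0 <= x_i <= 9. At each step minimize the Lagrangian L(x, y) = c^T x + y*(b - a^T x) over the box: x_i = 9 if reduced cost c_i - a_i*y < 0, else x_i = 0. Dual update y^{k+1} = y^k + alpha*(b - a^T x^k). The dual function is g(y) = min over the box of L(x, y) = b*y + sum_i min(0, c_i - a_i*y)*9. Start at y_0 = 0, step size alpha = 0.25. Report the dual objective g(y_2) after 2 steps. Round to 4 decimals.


Dual ascent for LP: min 7*x1 + 13*x2, 5*x1 + 5*x2 = 16, 0 <= x_i <= 9
Step 1: y^k = 0.0, reduced costs: (7.0, 13.0)
  x^k = (0.0, 0.0), subgradient = b - a^T x = 16.0
  y^{k+1} = 0.0 + 0.25*16.0 = 4.0
Step 2: y^k = 4.0, reduced costs: (-13.0, -7.0)
  x^k = (9.0, 9.0), subgradient = b - a^T x = -74.0
  y^{k+1} = 4.0 + 0.25*-74.0 = -14.5
Dual objective at y_2 = -14.5: reduced costs (79.5, 85.5), box minimizer x = (0.0, 0.0)
g(y_2) = b*y + (c1 - a1*y)*x1 + (c2 - a2*y)*x2 = 16*(-14.5) + 79.5*0.0 + 85.5*0.0 = -232.0 + 0.0 + 0.0 = -232.0


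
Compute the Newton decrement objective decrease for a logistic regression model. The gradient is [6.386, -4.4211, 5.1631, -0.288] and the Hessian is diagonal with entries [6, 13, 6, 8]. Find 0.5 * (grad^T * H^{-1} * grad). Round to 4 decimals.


Step 1: H is diagonal, so H^(-1) * g = [1.0643, -0.3401, 0.8605, -0.036].
Step 2: g^T H^(-1) g = sum_i g_i^2 / H_ii
  = (6.386)^2/6 + (-4.4211)^2/13 + (5.1631)^2/6 + (-0.288)^2/8
  = 6.7968 + 1.5035 + 4.4429 + 0.0104 = 12.7537
Step 3: Objective decrease = 0.5 * g^T H^(-1) g = 6.3768


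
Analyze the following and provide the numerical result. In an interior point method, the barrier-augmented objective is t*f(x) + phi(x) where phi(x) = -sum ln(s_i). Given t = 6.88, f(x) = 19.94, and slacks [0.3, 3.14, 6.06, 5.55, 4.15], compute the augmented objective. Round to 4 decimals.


Step 1: Compute log-barrier.
ln values: [-1.204, 1.1442, 1.8017, 1.7138, 1.4231]
phi = -(-1.204 + 1.1442 + 1.8017 + 1.7138 + 1.4231) = -4.8789
Step 2: Compute augmented objective.
t*f(x) = 6.88*19.94 = 137.1872
Total = 137.1872 - 4.8789 = 132.3083
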